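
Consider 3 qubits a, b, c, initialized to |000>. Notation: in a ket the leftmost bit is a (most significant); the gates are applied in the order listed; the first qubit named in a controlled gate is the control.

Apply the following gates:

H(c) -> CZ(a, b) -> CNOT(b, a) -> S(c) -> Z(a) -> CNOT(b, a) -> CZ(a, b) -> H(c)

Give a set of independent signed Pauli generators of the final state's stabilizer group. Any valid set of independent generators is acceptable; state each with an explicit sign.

The stabilizer group can be generated by -IIY, +ZII, +IZI, among other valid generating sets.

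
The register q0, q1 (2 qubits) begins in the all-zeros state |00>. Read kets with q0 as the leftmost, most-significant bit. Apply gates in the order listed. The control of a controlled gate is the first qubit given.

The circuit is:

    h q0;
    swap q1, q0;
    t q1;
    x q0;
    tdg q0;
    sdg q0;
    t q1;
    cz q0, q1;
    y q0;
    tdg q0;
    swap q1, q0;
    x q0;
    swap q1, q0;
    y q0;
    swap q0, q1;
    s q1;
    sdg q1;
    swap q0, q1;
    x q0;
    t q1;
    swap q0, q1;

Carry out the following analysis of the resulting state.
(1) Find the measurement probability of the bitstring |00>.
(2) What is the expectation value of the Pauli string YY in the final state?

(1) A full measurement returns |00> with probability 1/2.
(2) The observable YY averages to 0.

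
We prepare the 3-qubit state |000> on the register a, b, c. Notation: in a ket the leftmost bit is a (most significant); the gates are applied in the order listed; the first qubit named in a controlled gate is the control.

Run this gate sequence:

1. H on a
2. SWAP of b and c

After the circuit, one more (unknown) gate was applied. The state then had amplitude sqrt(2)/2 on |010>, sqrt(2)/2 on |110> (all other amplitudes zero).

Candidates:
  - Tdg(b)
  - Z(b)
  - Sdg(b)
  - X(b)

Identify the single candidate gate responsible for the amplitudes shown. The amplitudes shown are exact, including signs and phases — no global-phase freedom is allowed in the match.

The unique candidate consistent with the amplitudes is X(b).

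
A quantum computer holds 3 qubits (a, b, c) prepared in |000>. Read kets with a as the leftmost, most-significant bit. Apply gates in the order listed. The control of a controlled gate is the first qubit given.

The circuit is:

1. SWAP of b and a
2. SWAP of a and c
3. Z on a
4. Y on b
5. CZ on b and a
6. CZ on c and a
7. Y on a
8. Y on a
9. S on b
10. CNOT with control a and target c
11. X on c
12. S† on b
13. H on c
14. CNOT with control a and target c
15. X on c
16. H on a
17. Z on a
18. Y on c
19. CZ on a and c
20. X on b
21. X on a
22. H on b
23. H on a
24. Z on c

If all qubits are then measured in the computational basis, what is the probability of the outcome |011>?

A full measurement returns |011> with probability 1/4.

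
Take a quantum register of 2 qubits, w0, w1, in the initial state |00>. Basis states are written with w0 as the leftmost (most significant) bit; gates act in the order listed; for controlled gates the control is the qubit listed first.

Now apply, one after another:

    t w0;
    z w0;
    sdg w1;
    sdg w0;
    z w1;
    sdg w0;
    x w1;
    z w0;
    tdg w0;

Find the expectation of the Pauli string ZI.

The expectation value of ZI is 1.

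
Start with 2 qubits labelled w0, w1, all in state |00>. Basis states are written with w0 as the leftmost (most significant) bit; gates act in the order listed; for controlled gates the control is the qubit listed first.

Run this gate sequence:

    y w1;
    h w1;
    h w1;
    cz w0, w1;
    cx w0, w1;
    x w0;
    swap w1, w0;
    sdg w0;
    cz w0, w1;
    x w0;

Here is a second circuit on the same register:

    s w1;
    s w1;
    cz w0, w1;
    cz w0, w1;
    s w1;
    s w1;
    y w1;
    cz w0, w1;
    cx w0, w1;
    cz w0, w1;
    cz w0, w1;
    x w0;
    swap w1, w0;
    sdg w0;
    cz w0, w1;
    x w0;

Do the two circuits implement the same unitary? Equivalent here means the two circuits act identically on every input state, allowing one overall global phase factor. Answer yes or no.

Yes, they are equivalent — the unitaries differ by at most a global phase.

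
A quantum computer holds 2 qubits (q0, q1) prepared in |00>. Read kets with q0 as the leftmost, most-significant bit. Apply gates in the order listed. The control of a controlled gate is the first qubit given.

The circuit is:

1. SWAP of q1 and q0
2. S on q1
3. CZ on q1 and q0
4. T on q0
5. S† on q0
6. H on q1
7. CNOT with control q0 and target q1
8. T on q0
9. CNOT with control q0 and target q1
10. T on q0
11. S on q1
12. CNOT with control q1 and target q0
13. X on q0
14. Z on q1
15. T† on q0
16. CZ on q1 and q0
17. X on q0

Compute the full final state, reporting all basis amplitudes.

The final amplitudes are -sqrt(2)*exp(3*I*pi/4)/2 on |00>, 0 on |01>, 0 on |10>, -sqrt(2)*I/2 on |11>.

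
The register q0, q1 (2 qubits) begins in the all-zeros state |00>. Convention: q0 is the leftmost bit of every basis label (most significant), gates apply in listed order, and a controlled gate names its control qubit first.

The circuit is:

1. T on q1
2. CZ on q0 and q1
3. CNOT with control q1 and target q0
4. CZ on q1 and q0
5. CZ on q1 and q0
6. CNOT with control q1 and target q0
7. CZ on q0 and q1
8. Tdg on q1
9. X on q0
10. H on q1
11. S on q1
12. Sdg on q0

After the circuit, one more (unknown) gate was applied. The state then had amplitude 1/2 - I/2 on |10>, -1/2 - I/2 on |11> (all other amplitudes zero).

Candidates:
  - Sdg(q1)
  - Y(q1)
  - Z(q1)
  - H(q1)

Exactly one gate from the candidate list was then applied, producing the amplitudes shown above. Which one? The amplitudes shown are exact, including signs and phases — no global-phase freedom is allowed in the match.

The applied gate was H(q1).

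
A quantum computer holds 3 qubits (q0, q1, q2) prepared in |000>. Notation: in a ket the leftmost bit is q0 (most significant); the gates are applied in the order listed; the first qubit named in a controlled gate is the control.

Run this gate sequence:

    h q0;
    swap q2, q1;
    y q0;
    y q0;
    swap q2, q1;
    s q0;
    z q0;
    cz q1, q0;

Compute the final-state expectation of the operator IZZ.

The expectation value of IZZ is 1. Key observation: gates 2-5 undo each other exactly, leaving only the rest of the circuit to track.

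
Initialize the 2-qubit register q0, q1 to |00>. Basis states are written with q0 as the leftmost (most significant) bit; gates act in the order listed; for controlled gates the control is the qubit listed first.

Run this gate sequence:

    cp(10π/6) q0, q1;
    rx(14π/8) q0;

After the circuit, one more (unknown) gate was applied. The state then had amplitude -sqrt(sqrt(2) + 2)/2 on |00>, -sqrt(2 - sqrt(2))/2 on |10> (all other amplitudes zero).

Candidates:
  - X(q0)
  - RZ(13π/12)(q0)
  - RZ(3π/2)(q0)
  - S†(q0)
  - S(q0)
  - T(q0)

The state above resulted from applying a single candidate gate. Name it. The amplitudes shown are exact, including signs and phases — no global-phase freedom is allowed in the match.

The unique candidate consistent with the amplitudes is S†(q0).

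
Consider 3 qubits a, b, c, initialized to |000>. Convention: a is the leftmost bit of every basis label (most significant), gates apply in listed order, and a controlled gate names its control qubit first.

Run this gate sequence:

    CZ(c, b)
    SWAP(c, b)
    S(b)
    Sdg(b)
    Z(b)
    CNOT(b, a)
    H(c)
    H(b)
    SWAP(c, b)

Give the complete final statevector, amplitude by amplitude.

The resulting statevector has amplitude 1/2 on |000>, 1/2 on |001>, 1/2 on |010>, 1/2 on |011>, 0 on |100>, 0 on |101>, 0 on |110>, 0 on |111>.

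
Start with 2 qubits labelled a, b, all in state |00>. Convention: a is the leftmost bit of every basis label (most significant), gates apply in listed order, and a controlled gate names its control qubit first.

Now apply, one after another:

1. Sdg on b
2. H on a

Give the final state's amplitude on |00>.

The amplitude on |00> is sqrt(2)/2.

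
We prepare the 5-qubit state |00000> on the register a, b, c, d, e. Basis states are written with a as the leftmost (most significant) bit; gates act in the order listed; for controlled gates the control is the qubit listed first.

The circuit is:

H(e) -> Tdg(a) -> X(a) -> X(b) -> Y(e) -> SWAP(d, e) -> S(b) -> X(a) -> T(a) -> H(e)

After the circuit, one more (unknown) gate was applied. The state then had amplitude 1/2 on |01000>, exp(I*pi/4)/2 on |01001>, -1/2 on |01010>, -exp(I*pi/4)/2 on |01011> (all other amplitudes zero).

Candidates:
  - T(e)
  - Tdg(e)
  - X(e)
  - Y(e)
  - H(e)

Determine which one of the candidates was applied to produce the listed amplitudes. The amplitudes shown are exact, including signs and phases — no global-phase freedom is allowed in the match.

The unique candidate consistent with the amplitudes is T(e).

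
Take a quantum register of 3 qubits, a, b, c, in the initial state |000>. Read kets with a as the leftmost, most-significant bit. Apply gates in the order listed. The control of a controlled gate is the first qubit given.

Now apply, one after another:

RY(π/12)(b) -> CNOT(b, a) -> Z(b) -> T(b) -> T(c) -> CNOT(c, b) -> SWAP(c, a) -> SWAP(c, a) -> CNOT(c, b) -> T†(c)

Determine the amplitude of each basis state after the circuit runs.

After the circuit, the state carries amplitude sqrt(2 - sqrt(2))/4 + sqrt(3*sqrt(2) + 6)/4 on |000>, (-sqrt(sqrt(2) + 2)/4 + sqrt(6 - 3*sqrt(2))/4)*exp(I*pi/4) on |110>, and 0 on every other basis state. Key observation: gates 5-10 undo each other exactly, leaving only the rest of the circuit to track.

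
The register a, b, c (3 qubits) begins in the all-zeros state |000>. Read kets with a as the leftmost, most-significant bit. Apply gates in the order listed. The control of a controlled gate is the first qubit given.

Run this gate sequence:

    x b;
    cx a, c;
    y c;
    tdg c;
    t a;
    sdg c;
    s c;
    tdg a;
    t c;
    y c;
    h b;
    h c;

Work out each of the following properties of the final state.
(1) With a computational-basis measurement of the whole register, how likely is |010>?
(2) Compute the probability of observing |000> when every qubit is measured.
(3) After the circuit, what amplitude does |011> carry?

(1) Outcome |010> occurs with probability 1/4.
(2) The probability of measuring |000> is 1/4.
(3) |011> carries amplitude -1/2 in the final state.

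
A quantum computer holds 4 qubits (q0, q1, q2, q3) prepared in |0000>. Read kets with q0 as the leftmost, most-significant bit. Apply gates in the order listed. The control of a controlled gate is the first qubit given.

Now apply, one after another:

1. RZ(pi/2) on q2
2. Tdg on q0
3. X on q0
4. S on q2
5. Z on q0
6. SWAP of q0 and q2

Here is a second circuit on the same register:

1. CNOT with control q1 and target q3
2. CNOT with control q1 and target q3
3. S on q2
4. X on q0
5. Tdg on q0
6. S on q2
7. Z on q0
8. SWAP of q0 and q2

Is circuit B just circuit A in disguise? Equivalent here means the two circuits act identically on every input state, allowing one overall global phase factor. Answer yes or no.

No, they are not equivalent — no single phase factor reconciles the two unitaries.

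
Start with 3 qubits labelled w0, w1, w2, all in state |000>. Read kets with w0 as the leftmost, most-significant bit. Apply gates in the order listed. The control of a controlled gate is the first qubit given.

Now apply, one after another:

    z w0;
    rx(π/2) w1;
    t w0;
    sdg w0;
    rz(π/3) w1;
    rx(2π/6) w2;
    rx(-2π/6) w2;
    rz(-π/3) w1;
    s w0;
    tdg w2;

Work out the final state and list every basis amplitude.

The resulting statevector has amplitude sqrt(2)/2 on |000>, -sqrt(2)*I/2 on |010>, and 0 on every other basis state.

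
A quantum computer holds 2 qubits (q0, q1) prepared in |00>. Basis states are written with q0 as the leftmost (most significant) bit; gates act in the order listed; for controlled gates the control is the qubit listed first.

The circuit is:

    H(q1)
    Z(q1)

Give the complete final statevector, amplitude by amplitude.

The final amplitudes are sqrt(2)/2 on |00>, -sqrt(2)/2 on |01>, 0 on |10>, 0 on |11>.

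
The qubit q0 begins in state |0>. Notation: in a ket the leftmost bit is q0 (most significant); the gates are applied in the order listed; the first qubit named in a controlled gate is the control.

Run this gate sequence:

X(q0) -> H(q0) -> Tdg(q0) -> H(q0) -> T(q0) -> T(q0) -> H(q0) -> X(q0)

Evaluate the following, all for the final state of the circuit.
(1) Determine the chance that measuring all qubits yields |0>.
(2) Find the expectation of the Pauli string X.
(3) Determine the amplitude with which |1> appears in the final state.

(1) A full measurement returns |0> with probability 1/2 - sqrt(2)/4.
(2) The observable X averages to -sqrt(2)/2.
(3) The final state's coefficient on |1> equals sqrt(2)*(1 + I + sqrt(2)*I)/4.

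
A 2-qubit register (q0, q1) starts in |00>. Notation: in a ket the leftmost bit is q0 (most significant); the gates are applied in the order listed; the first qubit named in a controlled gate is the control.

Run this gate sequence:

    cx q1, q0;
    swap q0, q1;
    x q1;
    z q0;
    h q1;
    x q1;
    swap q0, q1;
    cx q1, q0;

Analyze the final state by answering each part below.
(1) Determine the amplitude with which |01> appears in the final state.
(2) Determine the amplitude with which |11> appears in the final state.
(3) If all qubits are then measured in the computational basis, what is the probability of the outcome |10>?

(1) The amplitude on |01> is 0.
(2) |11> carries amplitude 0 in the final state.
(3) A full measurement returns |10> with probability 1/2.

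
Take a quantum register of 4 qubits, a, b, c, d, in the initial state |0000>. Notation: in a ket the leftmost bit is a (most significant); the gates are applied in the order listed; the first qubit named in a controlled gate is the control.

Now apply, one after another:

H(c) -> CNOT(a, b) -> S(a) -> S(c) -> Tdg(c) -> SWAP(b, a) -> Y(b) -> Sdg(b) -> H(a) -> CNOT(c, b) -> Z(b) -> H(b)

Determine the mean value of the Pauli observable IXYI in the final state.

In the final state, IXYI has expectation 0.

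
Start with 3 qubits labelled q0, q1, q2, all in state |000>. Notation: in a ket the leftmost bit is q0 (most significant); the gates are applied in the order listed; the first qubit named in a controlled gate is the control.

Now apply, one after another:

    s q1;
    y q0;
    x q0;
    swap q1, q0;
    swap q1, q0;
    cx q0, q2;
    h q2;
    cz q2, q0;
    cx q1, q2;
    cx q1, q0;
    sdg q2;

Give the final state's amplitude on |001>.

|001> carries amplitude sqrt(2)/2 in the final state.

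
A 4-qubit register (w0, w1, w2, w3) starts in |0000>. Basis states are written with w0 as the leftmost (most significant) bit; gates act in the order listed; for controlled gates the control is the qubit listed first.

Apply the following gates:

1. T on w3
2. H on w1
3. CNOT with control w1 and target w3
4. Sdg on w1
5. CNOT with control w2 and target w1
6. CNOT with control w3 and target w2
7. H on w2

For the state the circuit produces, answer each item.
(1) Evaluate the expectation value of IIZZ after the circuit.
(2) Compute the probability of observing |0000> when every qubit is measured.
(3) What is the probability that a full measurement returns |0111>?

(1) The observable IIZZ averages to 0.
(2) The probability of measuring |0000> is 1/4.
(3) A full measurement returns |0111> with probability 1/4.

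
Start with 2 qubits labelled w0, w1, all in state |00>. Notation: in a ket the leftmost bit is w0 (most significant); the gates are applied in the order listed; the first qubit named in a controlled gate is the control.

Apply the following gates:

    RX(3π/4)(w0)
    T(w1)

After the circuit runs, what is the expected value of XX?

The expectation value of XX is 0.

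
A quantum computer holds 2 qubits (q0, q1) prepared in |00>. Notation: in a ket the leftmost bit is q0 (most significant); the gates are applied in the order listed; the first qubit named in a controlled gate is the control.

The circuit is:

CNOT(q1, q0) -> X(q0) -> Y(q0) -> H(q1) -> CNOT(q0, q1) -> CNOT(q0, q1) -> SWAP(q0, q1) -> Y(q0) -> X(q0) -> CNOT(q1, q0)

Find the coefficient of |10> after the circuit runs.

|10> carries amplitude -sqrt(2)/2 in the final state.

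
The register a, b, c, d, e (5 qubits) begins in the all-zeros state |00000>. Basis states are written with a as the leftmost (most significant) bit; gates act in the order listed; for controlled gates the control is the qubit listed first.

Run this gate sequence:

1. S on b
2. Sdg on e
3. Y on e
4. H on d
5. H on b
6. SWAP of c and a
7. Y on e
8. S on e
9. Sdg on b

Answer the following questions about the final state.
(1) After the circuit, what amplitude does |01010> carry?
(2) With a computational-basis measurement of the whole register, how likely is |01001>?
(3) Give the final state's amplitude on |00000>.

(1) The final state's coefficient on |01010> equals -I/2.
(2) A full measurement returns |01001> with probability 0.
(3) The final state's coefficient on |00000> equals 1/2.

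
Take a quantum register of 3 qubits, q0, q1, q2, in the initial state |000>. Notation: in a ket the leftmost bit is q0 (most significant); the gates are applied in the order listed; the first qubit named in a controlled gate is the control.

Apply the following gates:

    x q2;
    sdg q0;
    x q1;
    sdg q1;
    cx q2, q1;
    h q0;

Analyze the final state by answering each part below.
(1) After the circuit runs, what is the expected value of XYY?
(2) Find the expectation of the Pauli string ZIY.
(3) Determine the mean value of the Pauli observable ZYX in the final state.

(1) The observable XYY averages to 0.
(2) The expectation value of ZIY is 0.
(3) In the final state, ZYX has expectation 0.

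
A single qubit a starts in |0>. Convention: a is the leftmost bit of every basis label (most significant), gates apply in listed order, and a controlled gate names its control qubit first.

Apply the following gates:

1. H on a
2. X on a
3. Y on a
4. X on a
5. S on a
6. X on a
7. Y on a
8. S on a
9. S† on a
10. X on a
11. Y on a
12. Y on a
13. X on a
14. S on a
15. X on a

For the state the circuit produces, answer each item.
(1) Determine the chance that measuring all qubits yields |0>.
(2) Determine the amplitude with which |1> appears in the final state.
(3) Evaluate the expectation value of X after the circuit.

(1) The probability of measuring |0> is 1/2.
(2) The amplitude on |1> is sqrt(2)/2.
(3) The expectation value of X is -1.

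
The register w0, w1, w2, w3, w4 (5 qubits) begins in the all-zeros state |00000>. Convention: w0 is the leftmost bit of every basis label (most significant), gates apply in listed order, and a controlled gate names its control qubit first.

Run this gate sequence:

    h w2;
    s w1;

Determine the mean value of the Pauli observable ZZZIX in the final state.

The observable ZZZIX averages to 0.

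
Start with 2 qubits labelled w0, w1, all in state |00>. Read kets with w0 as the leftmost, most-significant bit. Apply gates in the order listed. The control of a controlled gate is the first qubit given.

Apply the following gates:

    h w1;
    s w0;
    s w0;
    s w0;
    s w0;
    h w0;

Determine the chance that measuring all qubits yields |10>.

The probability of measuring |10> is 1/4.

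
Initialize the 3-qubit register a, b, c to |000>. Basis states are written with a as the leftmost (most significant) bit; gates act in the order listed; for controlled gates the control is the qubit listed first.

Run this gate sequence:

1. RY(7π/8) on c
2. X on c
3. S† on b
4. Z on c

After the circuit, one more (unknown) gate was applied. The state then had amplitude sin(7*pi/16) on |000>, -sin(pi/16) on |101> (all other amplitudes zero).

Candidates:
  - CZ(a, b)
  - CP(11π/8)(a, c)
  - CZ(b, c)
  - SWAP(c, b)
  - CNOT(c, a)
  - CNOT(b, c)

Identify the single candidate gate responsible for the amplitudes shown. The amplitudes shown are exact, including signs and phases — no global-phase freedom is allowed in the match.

The applied gate was CNOT(c, a).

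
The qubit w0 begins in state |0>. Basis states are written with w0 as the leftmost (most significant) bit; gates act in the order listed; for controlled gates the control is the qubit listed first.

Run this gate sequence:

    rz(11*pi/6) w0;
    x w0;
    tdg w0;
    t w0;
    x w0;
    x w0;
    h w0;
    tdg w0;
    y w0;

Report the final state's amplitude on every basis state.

After the circuit, the state carries amplitude -sqrt(2)*exp(I*pi/3)/2 on |0>, -sqrt(2)*exp(7*I*pi/12)/2 on |1>.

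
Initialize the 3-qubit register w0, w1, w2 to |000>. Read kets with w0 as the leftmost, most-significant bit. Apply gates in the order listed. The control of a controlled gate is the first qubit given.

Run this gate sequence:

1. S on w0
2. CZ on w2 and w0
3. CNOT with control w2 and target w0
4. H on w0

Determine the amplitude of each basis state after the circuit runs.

The resulting statevector has amplitude sqrt(2)/2 on |000>, sqrt(2)/2 on |100>, and 0 on every other basis state.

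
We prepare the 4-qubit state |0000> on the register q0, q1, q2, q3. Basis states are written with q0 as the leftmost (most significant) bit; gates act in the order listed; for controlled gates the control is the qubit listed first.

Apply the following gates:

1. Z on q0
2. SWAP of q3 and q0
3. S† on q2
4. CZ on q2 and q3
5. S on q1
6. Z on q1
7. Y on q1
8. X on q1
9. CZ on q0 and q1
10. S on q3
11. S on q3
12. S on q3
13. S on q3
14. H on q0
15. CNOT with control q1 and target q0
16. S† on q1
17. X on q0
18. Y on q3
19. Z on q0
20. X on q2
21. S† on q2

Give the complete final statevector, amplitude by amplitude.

After the circuit, the state carries amplitude sqrt(2)*I/2 on |0011>, -sqrt(2)*I/2 on |1011>, and 0 on every other basis state.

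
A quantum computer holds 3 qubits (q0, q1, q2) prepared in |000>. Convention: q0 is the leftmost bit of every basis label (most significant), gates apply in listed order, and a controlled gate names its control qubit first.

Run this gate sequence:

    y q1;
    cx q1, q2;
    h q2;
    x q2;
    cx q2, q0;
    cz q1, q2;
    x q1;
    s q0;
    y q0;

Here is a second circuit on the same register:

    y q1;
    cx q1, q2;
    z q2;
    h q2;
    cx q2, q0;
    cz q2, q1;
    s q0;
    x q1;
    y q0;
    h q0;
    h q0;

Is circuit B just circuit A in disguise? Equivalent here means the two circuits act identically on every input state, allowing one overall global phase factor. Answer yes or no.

Yes: on every input state the two circuits agree up to one overall phase factor.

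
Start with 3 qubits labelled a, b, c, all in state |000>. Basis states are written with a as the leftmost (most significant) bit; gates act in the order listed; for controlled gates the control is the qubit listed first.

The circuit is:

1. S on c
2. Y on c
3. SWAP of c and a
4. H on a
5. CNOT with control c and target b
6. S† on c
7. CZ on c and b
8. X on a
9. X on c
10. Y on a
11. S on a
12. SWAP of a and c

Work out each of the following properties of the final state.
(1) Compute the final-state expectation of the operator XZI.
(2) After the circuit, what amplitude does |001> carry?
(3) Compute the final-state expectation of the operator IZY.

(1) The expectation value of XZI is 0.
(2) |001> carries amplitude 0 in the final state.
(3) The expectation value of IZY is 1.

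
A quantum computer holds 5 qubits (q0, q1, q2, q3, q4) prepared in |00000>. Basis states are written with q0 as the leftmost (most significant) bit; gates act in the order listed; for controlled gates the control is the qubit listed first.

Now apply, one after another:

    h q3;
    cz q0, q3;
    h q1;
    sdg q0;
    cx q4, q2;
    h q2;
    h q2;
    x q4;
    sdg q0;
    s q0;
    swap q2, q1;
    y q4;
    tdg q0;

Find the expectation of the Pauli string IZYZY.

In the final state, IZYZY has expectation 0. Key observation: gates 6-7 undo each other exactly, leaving only the rest of the circuit to track.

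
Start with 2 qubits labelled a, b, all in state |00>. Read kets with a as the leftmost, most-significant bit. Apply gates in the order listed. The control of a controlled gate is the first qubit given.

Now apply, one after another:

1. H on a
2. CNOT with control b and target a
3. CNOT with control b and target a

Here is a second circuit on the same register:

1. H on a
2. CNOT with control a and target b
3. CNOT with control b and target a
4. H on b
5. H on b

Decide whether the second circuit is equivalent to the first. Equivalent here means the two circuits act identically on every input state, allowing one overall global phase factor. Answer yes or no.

No, they are not equivalent — no single phase factor reconciles the two unitaries.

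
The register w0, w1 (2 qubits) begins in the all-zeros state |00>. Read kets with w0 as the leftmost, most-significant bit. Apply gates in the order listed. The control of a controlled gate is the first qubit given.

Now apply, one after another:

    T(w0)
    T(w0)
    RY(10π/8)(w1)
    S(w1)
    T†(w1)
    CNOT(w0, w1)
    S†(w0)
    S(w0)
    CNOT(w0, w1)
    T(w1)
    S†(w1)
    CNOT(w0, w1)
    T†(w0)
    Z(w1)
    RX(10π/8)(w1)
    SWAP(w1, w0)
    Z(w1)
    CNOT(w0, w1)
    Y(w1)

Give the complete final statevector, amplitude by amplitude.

The resulting statevector has amplitude 0 on |00>, -(1 - I)*(2 + sqrt(2)*I)/4 on |01>, sqrt(2)*(1 - I)/4 on |10>, 0 on |11>. Key observation: steps 4-11 multiply out to the identity, so the circuit reduces to the remaining gates.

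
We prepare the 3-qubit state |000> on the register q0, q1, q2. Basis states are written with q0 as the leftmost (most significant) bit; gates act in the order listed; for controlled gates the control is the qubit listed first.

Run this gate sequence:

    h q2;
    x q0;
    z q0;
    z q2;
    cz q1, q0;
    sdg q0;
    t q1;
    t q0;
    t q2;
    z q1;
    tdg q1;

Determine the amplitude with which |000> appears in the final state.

The final state's coefficient on |000> equals 0.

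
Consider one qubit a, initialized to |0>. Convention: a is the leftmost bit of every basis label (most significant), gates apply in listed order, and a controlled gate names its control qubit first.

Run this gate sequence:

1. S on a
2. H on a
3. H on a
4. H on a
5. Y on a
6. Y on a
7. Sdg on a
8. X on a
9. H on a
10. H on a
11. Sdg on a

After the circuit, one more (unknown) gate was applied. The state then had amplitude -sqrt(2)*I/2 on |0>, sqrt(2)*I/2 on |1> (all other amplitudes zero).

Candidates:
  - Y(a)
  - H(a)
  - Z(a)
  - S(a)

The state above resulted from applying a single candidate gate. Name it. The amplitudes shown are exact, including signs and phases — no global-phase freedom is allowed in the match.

The unique candidate consistent with the amplitudes is Z(a).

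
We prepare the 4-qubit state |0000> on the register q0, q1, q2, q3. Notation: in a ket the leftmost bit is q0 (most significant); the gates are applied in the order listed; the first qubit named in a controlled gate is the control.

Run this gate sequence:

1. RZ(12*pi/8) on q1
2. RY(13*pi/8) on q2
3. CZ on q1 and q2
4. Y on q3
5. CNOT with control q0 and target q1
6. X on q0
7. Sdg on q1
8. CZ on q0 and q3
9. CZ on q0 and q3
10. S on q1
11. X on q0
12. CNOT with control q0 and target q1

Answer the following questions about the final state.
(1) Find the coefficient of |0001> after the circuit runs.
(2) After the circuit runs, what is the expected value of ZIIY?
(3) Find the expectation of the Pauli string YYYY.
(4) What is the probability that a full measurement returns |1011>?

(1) The amplitude on |0001> is exp(3*I*pi/4)*cos(3*pi/16). Key observation: steps 5-12 multiply out to the identity, so the circuit reduces to the remaining gates.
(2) In the final state, ZIIY has expectation 0.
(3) In the final state, YYYY has expectation 0.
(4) Outcome |1011> occurs with probability 0.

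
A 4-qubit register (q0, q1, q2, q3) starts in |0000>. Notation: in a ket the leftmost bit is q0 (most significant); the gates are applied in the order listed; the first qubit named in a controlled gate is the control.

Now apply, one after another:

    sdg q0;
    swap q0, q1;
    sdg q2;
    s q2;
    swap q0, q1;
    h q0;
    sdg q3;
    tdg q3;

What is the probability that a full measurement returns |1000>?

The probability of measuring |1000> is 1/2. Key observation: the block from step 2 through step 5 cancels to the identity and can be dropped.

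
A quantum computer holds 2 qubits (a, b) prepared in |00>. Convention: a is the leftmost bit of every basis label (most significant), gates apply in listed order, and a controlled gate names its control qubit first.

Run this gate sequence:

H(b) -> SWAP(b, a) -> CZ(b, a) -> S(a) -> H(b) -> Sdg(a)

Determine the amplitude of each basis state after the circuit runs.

After the circuit, the state carries amplitude 1/2 on |00>, 1/2 on |01>, 1/2 on |10>, 1/2 on |11>.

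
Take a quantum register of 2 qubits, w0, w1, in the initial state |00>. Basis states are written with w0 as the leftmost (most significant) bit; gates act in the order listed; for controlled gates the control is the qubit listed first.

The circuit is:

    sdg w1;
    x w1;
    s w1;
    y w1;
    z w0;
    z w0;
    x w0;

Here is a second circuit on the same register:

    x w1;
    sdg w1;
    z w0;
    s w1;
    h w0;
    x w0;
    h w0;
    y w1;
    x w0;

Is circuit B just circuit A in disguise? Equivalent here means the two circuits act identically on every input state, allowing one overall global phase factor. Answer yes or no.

No — the two circuits implement different unitaries, even allowing a global phase.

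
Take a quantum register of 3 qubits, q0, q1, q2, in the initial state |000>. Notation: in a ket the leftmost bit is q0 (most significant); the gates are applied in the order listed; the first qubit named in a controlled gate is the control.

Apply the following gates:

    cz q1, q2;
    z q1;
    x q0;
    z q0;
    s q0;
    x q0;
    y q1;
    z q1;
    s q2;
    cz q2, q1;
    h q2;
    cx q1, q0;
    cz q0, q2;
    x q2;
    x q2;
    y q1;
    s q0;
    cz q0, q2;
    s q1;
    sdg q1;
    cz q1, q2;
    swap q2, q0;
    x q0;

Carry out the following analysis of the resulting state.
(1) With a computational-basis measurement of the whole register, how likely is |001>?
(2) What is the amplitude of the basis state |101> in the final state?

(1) A full measurement returns |001> with probability 1/2. Key observation: gates 14-15 undo each other exactly, leaving only the rest of the circuit to track.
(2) The amplitude on |101> is -sqrt(2)/2.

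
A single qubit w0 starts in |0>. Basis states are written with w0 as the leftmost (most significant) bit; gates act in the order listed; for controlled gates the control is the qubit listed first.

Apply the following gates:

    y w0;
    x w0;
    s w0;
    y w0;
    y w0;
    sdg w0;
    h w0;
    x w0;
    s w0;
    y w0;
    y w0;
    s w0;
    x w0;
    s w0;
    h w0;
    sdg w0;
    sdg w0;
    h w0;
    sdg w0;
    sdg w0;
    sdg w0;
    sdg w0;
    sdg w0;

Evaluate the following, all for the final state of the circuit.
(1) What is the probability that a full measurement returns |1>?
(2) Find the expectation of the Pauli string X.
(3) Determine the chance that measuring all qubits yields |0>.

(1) Outcome |1> occurs with probability 1/2.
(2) In the final state, X has expectation 1.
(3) A full measurement returns |0> with probability 1/2.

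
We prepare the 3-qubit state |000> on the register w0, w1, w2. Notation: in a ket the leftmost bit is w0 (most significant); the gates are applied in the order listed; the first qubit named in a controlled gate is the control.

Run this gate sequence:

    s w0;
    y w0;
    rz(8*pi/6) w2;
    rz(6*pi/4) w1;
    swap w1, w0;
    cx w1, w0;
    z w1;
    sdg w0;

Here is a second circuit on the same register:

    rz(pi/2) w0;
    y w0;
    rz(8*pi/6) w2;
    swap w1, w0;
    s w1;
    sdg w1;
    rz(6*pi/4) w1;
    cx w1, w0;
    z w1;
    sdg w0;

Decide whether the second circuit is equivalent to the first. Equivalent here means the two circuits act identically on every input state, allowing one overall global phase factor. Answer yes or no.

No — the two circuits implement different unitaries, even allowing a global phase.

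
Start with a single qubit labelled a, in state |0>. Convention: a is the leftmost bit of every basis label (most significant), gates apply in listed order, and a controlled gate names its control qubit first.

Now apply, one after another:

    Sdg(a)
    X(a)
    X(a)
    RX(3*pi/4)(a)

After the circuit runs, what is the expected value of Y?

The observable Y averages to -sqrt(2)/2. Key observation: the block from step 2 through step 3 cancels to the identity and can be dropped.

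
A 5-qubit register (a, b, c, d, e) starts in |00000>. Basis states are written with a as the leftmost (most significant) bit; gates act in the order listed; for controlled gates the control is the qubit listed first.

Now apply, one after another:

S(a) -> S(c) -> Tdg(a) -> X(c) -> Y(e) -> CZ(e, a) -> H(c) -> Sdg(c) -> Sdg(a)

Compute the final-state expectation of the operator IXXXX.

In the final state, IXXXX has expectation 0.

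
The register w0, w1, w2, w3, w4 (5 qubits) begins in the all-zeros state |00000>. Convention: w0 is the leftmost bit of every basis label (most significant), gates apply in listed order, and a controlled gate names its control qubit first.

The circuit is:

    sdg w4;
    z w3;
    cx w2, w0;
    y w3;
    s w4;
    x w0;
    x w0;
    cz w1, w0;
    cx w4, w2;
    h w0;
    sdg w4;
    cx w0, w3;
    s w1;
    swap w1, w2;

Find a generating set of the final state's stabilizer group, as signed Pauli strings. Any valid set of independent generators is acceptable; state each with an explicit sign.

The final state is stabilized by the group generated by +XIIXI, -ZIIZI, +IZIII, +IIZII, +IIIIZ; other independent generating sets are equally valid. Key observation: steps 6-7 multiply out to the identity, so the circuit reduces to the remaining gates.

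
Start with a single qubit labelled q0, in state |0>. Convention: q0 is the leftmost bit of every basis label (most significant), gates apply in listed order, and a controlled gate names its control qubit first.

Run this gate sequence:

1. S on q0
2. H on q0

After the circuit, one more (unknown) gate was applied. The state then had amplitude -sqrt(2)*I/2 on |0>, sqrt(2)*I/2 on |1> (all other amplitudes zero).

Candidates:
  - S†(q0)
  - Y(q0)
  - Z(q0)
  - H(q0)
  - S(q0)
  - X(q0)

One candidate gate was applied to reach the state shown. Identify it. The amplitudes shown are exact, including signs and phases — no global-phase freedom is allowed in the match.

The applied gate was Y(q0).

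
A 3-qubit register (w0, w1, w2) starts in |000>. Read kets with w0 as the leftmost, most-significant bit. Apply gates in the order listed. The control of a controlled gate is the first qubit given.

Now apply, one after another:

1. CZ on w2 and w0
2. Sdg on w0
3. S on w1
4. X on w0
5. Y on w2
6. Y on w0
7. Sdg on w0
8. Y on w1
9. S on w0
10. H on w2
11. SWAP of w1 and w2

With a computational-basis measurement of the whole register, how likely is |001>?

Outcome |001> occurs with probability 1/2.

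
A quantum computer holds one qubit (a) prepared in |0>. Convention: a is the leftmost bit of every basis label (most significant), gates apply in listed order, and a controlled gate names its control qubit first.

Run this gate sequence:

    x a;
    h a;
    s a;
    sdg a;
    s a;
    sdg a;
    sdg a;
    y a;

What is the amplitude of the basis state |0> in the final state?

The amplitude on |0> is sqrt(2)/2. Key observation: the block from step 3 through step 6 cancels to the identity and can be dropped.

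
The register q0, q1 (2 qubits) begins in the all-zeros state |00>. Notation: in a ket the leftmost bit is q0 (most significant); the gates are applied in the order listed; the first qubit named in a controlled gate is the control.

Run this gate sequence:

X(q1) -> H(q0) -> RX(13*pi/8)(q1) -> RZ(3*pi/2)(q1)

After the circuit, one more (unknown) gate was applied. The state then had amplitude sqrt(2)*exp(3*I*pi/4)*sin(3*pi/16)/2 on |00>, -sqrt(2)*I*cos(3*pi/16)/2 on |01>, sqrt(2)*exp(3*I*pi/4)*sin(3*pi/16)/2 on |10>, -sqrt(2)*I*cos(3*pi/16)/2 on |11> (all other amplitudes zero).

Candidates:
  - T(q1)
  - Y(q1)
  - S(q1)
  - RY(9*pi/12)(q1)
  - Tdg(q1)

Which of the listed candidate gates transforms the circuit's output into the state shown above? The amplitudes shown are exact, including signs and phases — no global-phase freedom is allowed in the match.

The applied gate was Tdg(q1).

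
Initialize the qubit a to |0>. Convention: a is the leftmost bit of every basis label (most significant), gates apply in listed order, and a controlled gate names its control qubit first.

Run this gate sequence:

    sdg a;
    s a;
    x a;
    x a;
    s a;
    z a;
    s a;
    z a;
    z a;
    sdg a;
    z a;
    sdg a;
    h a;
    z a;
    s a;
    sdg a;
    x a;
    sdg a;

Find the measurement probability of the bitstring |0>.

A full measurement returns |0> with probability 1/2. Key observation: steps 5-12 multiply out to the identity, so the circuit reduces to the remaining gates.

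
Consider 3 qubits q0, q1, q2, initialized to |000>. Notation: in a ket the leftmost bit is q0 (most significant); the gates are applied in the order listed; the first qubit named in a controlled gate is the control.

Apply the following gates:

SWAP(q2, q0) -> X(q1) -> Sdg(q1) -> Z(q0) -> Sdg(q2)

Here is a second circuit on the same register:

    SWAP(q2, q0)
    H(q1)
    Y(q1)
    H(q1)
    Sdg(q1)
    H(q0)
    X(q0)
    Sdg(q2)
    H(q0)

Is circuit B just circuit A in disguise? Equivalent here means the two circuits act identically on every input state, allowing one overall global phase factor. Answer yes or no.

No: there is an input state on which the two circuits produce genuinely different outputs (not merely differing by a phase).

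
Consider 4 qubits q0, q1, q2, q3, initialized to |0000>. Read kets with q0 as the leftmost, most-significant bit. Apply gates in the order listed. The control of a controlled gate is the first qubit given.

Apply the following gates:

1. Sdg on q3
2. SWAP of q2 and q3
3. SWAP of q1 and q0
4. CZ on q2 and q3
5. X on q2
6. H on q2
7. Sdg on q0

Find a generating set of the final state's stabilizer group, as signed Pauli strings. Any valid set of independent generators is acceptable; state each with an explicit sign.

One valid set of independent stabilizer generators is -IIXI, +ZIII, +IZII, +IIIZ (any independent generating set of the same group is equally correct).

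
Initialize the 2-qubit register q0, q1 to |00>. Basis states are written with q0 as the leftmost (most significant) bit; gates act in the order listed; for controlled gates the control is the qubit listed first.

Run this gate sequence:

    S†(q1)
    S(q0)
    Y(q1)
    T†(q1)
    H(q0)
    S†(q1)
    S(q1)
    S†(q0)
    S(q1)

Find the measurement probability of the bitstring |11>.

A full measurement returns |11> with probability 1/2.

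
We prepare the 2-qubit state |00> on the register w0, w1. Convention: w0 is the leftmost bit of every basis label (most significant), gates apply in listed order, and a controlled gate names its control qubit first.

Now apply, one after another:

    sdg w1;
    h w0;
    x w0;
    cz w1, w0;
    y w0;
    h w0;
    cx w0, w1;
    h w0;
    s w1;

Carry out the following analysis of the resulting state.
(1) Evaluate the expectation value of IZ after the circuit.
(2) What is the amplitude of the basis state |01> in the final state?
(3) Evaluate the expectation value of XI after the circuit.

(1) The expectation value of IZ is -1.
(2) The amplitude on |01> is sqrt(2)/2.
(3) In the final state, XI has expectation -1.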